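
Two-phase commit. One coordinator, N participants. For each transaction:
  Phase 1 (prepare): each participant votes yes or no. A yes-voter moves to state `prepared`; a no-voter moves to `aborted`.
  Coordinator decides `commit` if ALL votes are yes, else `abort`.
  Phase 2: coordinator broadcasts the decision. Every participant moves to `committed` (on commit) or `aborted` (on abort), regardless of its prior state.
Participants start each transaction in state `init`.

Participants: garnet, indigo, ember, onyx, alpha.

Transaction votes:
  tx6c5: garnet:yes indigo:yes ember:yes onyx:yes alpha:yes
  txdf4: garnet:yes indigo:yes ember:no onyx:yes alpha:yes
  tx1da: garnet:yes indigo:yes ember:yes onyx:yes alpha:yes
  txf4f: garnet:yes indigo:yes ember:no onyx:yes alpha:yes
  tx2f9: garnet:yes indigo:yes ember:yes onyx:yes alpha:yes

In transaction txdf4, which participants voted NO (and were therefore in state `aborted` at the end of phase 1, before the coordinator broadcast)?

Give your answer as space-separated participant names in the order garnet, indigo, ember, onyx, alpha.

Answer: ember

Derivation:
Txn txdf4 phase 1: garnet yes -> prepared; indigo yes -> prepared; ember no -> aborted; onyx yes -> prepared; alpha yes -> prepared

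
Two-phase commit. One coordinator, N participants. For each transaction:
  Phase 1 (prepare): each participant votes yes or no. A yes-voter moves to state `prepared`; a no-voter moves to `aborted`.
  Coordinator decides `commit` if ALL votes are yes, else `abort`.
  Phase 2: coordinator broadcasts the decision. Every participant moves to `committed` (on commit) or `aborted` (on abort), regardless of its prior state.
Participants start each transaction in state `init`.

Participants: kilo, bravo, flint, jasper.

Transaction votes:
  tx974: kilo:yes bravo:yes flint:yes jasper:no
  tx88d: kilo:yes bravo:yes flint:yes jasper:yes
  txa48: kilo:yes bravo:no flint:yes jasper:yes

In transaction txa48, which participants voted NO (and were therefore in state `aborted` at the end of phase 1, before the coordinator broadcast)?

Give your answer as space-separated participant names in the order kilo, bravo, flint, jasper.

Answer: bravo

Derivation:
Txn txa48 phase 1: kilo yes -> prepared; bravo no -> aborted; flint yes -> prepared; jasper yes -> prepared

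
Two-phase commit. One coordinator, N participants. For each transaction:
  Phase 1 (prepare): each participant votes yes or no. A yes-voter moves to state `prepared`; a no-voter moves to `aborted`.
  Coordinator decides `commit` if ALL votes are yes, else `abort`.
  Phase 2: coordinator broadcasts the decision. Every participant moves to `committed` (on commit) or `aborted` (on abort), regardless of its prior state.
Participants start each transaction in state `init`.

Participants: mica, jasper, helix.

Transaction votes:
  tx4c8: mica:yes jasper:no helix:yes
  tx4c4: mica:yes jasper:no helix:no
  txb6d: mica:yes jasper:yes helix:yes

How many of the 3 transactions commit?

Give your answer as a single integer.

Answer: 1

Derivation:
tx4c8: no from jasper -> abort (commits=0)
tx4c4: no from jasper, helix -> abort (commits=0)
txb6d: all yes -> commit (commits=1)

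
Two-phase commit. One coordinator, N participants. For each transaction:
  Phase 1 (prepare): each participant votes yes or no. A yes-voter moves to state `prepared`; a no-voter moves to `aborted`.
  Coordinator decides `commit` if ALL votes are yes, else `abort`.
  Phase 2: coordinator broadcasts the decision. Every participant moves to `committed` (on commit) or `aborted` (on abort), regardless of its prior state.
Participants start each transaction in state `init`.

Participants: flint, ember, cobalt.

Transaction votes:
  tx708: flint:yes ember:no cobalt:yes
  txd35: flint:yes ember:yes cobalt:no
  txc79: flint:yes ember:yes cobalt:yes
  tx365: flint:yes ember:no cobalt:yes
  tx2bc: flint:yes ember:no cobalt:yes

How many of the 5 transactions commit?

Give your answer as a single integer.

Answer: 1

Derivation:
tx708: no from ember -> abort (commits=0)
txd35: no from cobalt -> abort (commits=0)
txc79: all yes -> commit (commits=1)
tx365: no from ember -> abort (commits=1)
tx2bc: no from ember -> abort (commits=1)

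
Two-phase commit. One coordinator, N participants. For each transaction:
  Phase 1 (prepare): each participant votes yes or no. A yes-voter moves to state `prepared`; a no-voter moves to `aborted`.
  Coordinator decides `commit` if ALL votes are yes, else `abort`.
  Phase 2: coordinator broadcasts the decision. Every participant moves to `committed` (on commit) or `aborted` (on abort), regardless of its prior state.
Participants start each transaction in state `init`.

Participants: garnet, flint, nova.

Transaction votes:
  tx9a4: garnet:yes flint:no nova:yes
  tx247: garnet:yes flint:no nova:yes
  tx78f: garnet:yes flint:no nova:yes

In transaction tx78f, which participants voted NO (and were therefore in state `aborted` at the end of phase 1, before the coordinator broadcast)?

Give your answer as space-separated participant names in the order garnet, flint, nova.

Txn tx78f phase 1: garnet yes -> prepared; flint no -> aborted; nova yes -> prepared

Answer: flint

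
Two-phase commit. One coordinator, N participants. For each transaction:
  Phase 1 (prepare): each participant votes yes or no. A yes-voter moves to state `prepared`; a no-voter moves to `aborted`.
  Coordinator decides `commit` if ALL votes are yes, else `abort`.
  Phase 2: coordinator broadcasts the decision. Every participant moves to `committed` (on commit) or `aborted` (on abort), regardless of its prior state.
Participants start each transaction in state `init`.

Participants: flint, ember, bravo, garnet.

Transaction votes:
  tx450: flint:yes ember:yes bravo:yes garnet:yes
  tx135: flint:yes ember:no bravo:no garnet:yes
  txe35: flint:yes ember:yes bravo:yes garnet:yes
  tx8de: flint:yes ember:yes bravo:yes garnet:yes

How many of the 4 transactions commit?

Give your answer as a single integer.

Answer: 3

Derivation:
tx450: all yes -> commit (commits=1)
tx135: no from ember, bravo -> abort (commits=1)
txe35: all yes -> commit (commits=2)
tx8de: all yes -> commit (commits=3)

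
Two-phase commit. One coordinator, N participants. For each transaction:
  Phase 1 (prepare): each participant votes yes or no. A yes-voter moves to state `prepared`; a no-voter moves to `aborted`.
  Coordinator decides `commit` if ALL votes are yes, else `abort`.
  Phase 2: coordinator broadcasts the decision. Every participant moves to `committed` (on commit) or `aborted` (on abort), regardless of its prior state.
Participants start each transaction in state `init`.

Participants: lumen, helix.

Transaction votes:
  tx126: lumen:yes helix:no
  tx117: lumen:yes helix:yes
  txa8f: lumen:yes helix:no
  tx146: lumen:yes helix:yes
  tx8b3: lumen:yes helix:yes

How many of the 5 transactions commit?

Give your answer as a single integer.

Answer: 3

Derivation:
tx126: no from helix -> abort (commits=0)
tx117: all yes -> commit (commits=1)
txa8f: no from helix -> abort (commits=1)
tx146: all yes -> commit (commits=2)
tx8b3: all yes -> commit (commits=3)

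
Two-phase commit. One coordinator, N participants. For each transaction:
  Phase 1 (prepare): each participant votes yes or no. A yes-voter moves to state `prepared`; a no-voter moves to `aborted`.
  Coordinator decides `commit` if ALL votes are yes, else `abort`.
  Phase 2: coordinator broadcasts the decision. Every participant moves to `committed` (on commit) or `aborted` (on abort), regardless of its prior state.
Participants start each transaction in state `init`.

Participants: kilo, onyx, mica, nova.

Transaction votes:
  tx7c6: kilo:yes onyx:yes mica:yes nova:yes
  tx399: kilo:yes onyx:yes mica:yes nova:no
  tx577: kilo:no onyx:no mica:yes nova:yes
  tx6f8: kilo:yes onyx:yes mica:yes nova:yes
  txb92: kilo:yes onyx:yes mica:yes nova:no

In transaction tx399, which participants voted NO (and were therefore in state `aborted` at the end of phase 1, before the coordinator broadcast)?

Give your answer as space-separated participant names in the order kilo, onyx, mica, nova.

Answer: nova

Derivation:
Txn tx399 phase 1: kilo yes -> prepared; onyx yes -> prepared; mica yes -> prepared; nova no -> aborted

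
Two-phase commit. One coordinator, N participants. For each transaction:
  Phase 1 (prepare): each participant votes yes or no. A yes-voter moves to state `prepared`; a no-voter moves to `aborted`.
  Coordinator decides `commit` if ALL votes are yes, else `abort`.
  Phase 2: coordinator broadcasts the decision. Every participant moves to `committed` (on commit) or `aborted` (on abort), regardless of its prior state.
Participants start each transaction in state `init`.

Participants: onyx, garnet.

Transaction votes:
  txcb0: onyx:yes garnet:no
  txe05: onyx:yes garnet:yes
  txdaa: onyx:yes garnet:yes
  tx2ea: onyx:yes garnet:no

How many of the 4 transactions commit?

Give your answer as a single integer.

Answer: 2

Derivation:
txcb0: no from garnet -> abort (commits=0)
txe05: all yes -> commit (commits=1)
txdaa: all yes -> commit (commits=2)
tx2ea: no from garnet -> abort (commits=2)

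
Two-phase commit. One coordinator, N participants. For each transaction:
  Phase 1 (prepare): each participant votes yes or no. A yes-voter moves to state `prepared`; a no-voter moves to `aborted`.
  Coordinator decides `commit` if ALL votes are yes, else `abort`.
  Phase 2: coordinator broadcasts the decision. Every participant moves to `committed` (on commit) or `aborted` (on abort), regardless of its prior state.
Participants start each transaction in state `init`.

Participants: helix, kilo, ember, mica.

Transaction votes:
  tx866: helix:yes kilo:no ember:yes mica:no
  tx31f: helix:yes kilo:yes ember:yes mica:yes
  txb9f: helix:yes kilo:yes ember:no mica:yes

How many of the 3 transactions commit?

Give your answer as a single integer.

tx866: no from kilo, mica -> abort (commits=0)
tx31f: all yes -> commit (commits=1)
txb9f: no from ember -> abort (commits=1)

Answer: 1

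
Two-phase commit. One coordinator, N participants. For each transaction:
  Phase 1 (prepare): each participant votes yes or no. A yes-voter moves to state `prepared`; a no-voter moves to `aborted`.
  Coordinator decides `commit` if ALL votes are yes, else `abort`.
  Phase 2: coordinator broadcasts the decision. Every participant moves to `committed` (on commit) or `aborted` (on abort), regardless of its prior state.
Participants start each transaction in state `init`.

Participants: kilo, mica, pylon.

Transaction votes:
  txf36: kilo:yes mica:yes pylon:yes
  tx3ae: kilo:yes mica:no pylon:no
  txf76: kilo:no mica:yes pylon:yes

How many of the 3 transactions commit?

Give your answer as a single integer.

txf36: all yes -> commit (commits=1)
tx3ae: no from mica, pylon -> abort (commits=1)
txf76: no from kilo -> abort (commits=1)

Answer: 1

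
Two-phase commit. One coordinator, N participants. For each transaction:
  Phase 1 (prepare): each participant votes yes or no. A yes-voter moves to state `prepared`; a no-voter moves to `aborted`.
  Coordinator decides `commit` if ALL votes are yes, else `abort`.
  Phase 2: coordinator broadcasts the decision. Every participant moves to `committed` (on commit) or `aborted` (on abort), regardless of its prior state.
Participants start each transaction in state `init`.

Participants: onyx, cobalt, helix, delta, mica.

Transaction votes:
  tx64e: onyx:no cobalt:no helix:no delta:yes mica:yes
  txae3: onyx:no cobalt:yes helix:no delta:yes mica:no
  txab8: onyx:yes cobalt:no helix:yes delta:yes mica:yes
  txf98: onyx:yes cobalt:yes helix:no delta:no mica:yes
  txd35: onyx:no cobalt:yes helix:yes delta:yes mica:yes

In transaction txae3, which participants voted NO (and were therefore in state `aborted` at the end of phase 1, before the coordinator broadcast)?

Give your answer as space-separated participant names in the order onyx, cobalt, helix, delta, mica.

Txn txae3 phase 1: onyx no -> aborted; cobalt yes -> prepared; helix no -> aborted; delta yes -> prepared; mica no -> aborted

Answer: onyx helix mica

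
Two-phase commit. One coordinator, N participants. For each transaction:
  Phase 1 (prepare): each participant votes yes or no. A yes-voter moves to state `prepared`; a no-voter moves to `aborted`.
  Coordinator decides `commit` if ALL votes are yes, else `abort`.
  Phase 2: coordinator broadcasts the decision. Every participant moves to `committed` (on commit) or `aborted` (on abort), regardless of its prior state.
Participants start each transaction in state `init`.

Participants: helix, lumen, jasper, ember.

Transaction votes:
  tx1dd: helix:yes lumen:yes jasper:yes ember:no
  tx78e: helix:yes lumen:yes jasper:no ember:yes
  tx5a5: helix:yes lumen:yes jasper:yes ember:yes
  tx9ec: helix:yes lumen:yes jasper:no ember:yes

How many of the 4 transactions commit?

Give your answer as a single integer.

Answer: 1

Derivation:
tx1dd: no from ember -> abort (commits=0)
tx78e: no from jasper -> abort (commits=0)
tx5a5: all yes -> commit (commits=1)
tx9ec: no from jasper -> abort (commits=1)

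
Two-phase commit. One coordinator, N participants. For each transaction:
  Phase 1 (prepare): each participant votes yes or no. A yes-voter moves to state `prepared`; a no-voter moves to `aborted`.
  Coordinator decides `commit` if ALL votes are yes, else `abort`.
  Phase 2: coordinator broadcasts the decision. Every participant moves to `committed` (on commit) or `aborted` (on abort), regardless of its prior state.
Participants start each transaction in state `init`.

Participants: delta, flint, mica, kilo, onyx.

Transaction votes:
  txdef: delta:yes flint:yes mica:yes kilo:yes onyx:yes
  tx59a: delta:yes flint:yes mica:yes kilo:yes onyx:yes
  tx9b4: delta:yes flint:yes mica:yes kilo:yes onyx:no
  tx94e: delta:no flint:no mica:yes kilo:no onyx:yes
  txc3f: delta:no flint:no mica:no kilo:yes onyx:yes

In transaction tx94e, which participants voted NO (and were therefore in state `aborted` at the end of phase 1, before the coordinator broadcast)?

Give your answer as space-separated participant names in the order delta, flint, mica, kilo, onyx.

Answer: delta flint kilo

Derivation:
Txn tx94e phase 1: delta no -> aborted; flint no -> aborted; mica yes -> prepared; kilo no -> aborted; onyx yes -> prepared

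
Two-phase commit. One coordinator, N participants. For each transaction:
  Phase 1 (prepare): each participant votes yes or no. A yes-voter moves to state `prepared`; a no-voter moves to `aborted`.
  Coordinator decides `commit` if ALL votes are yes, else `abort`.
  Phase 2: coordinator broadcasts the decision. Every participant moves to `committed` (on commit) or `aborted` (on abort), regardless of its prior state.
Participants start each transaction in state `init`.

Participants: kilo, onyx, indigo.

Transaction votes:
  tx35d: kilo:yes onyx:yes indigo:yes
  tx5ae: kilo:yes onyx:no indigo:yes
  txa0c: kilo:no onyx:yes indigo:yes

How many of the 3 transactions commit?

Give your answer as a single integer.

tx35d: all yes -> commit (commits=1)
tx5ae: no from onyx -> abort (commits=1)
txa0c: no from kilo -> abort (commits=1)

Answer: 1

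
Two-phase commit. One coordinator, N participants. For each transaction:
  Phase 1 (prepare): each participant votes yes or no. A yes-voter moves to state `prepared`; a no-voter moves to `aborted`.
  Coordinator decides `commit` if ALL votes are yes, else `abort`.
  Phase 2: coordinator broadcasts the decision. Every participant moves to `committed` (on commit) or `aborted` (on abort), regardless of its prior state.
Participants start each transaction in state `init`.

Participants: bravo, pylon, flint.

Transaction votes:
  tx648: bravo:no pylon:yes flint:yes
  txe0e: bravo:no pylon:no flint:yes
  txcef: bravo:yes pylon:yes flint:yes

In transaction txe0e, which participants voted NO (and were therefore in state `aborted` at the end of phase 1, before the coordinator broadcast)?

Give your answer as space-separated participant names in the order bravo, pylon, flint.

Txn txe0e phase 1: bravo no -> aborted; pylon no -> aborted; flint yes -> prepared

Answer: bravo pylon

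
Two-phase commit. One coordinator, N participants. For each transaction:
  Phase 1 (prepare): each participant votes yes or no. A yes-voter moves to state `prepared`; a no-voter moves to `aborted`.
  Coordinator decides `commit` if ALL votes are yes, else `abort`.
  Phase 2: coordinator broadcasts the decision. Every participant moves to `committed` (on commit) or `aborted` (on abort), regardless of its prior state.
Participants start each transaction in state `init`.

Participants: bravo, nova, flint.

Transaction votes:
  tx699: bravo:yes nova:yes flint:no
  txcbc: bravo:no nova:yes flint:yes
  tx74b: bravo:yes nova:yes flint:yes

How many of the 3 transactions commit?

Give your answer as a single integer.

Answer: 1

Derivation:
tx699: no from flint -> abort (commits=0)
txcbc: no from bravo -> abort (commits=0)
tx74b: all yes -> commit (commits=1)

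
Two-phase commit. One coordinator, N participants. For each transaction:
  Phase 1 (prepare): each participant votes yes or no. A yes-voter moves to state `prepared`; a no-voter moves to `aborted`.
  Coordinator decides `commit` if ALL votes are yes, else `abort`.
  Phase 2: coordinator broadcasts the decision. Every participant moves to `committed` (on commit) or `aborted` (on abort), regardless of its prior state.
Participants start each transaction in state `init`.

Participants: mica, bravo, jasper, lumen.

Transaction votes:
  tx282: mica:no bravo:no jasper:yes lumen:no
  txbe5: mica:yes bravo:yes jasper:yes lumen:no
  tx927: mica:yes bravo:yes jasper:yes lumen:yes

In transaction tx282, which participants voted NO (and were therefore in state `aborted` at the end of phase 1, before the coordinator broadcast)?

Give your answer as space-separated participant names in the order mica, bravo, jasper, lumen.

Answer: mica bravo lumen

Derivation:
Txn tx282 phase 1: mica no -> aborted; bravo no -> aborted; jasper yes -> prepared; lumen no -> aborted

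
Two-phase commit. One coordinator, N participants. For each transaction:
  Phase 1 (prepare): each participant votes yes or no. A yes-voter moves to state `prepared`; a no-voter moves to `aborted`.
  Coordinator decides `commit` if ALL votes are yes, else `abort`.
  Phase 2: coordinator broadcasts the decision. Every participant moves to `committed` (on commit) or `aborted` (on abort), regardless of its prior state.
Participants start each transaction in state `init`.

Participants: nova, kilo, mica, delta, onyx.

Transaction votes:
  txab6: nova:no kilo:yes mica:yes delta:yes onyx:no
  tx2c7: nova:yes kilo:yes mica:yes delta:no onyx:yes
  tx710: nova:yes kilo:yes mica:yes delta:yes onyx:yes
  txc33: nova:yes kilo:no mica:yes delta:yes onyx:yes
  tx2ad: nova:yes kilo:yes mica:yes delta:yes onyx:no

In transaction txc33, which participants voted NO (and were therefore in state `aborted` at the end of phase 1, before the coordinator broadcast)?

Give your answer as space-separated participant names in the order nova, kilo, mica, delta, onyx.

Answer: kilo

Derivation:
Txn txc33 phase 1: nova yes -> prepared; kilo no -> aborted; mica yes -> prepared; delta yes -> prepared; onyx yes -> prepared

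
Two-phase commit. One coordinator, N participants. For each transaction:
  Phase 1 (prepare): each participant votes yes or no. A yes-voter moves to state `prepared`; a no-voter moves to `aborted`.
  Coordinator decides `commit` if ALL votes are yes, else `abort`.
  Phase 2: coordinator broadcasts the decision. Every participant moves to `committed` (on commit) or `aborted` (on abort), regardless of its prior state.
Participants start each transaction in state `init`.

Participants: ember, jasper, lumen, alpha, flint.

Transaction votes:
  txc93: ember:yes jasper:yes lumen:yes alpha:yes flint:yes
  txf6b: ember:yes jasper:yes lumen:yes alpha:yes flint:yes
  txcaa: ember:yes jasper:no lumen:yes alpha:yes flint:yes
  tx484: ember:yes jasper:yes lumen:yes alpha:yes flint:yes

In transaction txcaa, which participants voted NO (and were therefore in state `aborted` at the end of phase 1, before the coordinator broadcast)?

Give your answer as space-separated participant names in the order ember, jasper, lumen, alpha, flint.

Answer: jasper

Derivation:
Txn txcaa phase 1: ember yes -> prepared; jasper no -> aborted; lumen yes -> prepared; alpha yes -> prepared; flint yes -> prepared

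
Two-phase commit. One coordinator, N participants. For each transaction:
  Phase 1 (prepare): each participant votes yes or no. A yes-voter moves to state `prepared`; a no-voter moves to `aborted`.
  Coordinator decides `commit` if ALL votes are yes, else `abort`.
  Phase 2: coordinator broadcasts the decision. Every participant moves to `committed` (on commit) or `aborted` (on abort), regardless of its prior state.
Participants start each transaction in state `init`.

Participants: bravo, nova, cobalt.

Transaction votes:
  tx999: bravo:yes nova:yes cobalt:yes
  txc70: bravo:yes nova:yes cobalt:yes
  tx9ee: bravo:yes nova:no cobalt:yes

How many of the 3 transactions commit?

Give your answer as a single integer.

Answer: 2

Derivation:
tx999: all yes -> commit (commits=1)
txc70: all yes -> commit (commits=2)
tx9ee: no from nova -> abort (commits=2)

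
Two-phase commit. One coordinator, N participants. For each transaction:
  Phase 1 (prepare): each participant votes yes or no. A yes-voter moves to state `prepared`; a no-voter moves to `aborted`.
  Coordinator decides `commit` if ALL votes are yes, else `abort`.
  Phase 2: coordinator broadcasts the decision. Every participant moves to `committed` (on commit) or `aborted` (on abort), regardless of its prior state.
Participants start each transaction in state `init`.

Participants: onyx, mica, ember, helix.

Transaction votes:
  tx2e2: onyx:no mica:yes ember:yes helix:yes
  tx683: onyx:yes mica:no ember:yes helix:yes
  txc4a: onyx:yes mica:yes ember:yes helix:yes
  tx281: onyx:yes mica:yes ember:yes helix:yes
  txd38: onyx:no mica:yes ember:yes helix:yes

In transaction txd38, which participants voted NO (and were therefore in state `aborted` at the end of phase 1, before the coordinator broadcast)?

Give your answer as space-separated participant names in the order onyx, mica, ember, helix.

Answer: onyx

Derivation:
Txn txd38 phase 1: onyx no -> aborted; mica yes -> prepared; ember yes -> prepared; helix yes -> prepared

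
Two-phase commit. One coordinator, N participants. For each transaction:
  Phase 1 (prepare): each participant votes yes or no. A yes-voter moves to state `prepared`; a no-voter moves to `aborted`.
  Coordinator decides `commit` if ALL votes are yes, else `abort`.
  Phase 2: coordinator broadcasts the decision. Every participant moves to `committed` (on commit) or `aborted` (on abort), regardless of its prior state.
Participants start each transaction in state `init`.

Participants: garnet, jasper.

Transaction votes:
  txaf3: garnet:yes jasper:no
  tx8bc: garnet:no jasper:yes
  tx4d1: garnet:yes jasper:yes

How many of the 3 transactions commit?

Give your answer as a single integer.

Answer: 1

Derivation:
txaf3: no from jasper -> abort (commits=0)
tx8bc: no from garnet -> abort (commits=0)
tx4d1: all yes -> commit (commits=1)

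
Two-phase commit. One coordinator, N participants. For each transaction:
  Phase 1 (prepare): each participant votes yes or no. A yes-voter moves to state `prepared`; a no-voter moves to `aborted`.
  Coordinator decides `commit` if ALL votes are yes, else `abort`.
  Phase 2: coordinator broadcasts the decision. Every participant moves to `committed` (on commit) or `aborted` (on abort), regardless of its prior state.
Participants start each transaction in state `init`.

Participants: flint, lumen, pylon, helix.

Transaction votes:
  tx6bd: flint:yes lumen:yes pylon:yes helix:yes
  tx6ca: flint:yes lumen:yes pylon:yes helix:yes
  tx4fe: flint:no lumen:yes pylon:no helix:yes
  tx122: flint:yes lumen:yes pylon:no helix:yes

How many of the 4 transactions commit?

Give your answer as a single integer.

Answer: 2

Derivation:
tx6bd: all yes -> commit (commits=1)
tx6ca: all yes -> commit (commits=2)
tx4fe: no from flint, pylon -> abort (commits=2)
tx122: no from pylon -> abort (commits=2)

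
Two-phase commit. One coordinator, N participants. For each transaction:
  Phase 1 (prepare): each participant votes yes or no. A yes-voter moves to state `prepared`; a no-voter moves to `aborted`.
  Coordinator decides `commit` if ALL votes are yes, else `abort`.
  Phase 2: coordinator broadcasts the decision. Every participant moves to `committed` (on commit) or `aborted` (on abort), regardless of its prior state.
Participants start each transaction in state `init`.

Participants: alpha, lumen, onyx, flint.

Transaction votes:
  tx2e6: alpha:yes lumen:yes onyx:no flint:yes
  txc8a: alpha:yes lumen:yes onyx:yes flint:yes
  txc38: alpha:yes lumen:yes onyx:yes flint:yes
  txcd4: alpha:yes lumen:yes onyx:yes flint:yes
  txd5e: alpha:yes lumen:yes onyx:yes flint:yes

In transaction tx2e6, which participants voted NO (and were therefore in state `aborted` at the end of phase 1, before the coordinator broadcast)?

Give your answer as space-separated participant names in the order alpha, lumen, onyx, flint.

Txn tx2e6 phase 1: alpha yes -> prepared; lumen yes -> prepared; onyx no -> aborted; flint yes -> prepared

Answer: onyx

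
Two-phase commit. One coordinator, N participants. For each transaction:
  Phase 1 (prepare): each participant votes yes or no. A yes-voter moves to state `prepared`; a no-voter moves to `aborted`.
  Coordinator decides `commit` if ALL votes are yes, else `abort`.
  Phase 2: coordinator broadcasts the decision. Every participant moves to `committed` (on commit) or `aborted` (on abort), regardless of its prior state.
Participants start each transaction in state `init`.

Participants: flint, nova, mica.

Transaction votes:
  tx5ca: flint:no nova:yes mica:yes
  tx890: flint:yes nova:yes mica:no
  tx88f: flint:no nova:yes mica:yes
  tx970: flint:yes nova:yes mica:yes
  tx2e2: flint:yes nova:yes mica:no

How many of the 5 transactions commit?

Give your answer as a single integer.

Answer: 1

Derivation:
tx5ca: no from flint -> abort (commits=0)
tx890: no from mica -> abort (commits=0)
tx88f: no from flint -> abort (commits=0)
tx970: all yes -> commit (commits=1)
tx2e2: no from mica -> abort (commits=1)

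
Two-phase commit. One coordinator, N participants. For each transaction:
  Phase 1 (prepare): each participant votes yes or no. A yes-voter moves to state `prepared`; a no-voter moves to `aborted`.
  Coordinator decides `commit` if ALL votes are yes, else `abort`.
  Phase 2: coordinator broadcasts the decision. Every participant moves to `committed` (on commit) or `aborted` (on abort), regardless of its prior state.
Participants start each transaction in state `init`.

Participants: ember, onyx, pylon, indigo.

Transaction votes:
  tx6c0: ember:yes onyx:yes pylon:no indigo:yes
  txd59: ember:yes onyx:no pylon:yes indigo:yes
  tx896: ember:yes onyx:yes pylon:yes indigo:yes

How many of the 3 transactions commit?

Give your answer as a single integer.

tx6c0: no from pylon -> abort (commits=0)
txd59: no from onyx -> abort (commits=0)
tx896: all yes -> commit (commits=1)

Answer: 1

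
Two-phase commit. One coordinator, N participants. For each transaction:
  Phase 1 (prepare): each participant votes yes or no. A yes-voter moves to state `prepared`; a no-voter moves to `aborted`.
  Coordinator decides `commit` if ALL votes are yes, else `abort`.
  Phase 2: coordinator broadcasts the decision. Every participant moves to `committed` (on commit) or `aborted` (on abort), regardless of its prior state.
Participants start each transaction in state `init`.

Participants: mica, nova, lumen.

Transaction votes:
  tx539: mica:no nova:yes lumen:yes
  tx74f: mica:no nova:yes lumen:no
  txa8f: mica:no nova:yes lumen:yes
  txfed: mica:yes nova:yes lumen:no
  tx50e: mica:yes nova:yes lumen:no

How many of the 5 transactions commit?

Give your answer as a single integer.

tx539: no from mica -> abort (commits=0)
tx74f: no from mica, lumen -> abort (commits=0)
txa8f: no from mica -> abort (commits=0)
txfed: no from lumen -> abort (commits=0)
tx50e: no from lumen -> abort (commits=0)

Answer: 0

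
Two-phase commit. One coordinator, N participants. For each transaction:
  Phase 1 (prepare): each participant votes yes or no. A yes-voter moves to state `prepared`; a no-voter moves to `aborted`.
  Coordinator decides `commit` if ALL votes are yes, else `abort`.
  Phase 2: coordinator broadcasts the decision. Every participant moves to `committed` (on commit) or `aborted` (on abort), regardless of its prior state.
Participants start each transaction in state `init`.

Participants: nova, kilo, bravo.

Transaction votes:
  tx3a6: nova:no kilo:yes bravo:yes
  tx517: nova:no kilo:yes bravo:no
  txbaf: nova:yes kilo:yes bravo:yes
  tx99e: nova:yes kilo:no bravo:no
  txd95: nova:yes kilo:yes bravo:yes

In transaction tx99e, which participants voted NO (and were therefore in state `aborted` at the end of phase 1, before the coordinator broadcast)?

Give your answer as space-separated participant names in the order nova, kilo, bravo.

Txn tx99e phase 1: nova yes -> prepared; kilo no -> aborted; bravo no -> aborted

Answer: kilo bravo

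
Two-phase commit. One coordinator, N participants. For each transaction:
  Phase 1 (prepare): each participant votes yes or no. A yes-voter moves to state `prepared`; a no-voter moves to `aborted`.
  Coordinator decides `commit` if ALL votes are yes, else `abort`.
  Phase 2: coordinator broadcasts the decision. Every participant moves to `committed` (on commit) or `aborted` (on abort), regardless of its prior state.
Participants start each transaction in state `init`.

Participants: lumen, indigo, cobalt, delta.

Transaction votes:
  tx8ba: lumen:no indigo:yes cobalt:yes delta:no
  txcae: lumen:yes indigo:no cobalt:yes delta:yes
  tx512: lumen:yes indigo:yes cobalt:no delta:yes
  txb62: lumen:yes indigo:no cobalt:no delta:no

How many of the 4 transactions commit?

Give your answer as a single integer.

Answer: 0

Derivation:
tx8ba: no from lumen, delta -> abort (commits=0)
txcae: no from indigo -> abort (commits=0)
tx512: no from cobalt -> abort (commits=0)
txb62: no from indigo, cobalt, delta -> abort (commits=0)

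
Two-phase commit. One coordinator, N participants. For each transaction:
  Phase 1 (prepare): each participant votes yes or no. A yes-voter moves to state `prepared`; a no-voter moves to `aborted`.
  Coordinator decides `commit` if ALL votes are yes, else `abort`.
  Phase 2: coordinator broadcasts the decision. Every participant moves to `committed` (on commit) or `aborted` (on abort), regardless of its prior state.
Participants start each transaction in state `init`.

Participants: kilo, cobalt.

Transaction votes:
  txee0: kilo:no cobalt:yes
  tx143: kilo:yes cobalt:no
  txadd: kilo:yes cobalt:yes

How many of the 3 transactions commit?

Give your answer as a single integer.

txee0: no from kilo -> abort (commits=0)
tx143: no from cobalt -> abort (commits=0)
txadd: all yes -> commit (commits=1)

Answer: 1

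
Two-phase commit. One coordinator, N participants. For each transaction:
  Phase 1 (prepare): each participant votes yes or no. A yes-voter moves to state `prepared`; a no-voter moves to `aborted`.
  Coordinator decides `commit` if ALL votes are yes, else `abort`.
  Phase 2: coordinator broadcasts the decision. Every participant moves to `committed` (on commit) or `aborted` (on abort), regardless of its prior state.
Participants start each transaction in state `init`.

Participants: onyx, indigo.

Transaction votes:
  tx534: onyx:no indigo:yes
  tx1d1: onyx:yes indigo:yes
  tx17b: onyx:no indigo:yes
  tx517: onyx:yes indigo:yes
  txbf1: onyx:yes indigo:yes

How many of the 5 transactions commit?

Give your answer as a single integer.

tx534: no from onyx -> abort (commits=0)
tx1d1: all yes -> commit (commits=1)
tx17b: no from onyx -> abort (commits=1)
tx517: all yes -> commit (commits=2)
txbf1: all yes -> commit (commits=3)

Answer: 3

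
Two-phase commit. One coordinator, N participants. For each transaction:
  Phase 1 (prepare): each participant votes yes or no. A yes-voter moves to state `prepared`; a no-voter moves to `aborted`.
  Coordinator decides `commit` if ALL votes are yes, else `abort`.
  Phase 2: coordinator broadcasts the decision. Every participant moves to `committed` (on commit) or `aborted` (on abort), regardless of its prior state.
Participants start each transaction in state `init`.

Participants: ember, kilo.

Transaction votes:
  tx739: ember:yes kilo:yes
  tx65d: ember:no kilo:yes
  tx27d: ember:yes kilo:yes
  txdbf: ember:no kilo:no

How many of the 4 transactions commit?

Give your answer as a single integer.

tx739: all yes -> commit (commits=1)
tx65d: no from ember -> abort (commits=1)
tx27d: all yes -> commit (commits=2)
txdbf: no from ember, kilo -> abort (commits=2)

Answer: 2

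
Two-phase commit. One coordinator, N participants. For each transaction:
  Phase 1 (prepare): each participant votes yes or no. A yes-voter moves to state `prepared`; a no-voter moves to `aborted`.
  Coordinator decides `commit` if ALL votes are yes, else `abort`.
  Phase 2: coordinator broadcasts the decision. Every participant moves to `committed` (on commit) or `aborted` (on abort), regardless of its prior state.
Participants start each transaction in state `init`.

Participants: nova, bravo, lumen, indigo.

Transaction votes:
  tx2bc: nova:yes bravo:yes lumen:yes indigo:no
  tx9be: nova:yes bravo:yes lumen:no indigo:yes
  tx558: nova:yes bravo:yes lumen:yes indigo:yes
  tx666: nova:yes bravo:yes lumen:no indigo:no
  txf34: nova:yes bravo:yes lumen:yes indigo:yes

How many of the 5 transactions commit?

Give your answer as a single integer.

Answer: 2

Derivation:
tx2bc: no from indigo -> abort (commits=0)
tx9be: no from lumen -> abort (commits=0)
tx558: all yes -> commit (commits=1)
tx666: no from lumen, indigo -> abort (commits=1)
txf34: all yes -> commit (commits=2)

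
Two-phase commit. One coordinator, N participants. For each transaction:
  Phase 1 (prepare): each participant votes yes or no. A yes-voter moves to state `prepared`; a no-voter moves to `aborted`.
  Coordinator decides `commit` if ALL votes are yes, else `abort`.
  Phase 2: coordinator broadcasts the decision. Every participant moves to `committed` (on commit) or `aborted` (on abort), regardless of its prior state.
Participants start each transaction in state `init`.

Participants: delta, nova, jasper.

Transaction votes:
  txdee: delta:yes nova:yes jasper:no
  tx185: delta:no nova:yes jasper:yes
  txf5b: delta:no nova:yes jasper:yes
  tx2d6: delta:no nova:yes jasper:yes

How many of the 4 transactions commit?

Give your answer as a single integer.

txdee: no from jasper -> abort (commits=0)
tx185: no from delta -> abort (commits=0)
txf5b: no from delta -> abort (commits=0)
tx2d6: no from delta -> abort (commits=0)

Answer: 0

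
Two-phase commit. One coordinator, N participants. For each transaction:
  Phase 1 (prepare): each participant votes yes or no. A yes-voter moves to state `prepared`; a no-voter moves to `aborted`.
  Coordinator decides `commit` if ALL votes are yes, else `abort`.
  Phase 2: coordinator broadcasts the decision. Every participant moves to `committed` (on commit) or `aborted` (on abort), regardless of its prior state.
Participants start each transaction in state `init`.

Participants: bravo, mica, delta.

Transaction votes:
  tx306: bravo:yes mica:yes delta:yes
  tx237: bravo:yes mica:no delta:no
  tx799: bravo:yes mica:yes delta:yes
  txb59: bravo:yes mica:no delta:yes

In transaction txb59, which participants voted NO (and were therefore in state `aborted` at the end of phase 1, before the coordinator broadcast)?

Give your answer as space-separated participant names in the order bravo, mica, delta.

Txn txb59 phase 1: bravo yes -> prepared; mica no -> aborted; delta yes -> prepared

Answer: mica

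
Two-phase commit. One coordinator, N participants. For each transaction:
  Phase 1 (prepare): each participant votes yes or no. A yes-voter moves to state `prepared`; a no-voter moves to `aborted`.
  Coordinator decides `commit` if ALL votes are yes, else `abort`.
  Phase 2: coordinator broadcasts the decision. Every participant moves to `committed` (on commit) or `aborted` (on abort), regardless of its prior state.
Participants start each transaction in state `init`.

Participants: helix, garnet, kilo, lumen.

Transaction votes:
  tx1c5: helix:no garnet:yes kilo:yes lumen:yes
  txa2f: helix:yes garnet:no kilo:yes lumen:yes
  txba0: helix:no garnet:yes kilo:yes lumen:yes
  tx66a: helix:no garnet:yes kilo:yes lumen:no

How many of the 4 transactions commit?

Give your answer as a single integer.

tx1c5: no from helix -> abort (commits=0)
txa2f: no from garnet -> abort (commits=0)
txba0: no from helix -> abort (commits=0)
tx66a: no from helix, lumen -> abort (commits=0)

Answer: 0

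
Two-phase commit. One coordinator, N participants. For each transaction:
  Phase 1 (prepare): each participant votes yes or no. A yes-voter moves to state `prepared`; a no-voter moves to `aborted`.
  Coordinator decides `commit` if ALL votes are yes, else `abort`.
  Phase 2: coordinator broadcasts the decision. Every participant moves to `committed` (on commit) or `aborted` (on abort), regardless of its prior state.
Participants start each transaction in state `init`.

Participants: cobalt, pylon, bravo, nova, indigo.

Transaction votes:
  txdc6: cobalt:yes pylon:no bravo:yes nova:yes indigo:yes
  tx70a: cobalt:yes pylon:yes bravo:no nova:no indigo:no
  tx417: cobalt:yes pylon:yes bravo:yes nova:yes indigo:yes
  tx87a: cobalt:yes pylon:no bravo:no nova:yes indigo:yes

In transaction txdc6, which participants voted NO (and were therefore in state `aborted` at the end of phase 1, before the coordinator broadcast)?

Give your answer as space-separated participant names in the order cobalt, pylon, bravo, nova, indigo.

Answer: pylon

Derivation:
Txn txdc6 phase 1: cobalt yes -> prepared; pylon no -> aborted; bravo yes -> prepared; nova yes -> prepared; indigo yes -> prepared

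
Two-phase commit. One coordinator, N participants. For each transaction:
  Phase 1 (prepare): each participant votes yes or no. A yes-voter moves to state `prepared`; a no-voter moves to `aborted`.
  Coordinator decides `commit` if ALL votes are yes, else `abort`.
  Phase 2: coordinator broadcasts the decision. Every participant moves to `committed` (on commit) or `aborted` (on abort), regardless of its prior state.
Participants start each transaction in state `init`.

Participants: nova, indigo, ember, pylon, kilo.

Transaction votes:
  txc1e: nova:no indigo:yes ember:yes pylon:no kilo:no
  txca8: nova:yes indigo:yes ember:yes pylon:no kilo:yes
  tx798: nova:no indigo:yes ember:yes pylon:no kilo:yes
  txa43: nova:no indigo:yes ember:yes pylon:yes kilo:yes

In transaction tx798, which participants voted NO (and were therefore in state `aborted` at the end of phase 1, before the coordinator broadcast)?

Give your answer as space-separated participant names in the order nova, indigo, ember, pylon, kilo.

Txn tx798 phase 1: nova no -> aborted; indigo yes -> prepared; ember yes -> prepared; pylon no -> aborted; kilo yes -> prepared

Answer: nova pylon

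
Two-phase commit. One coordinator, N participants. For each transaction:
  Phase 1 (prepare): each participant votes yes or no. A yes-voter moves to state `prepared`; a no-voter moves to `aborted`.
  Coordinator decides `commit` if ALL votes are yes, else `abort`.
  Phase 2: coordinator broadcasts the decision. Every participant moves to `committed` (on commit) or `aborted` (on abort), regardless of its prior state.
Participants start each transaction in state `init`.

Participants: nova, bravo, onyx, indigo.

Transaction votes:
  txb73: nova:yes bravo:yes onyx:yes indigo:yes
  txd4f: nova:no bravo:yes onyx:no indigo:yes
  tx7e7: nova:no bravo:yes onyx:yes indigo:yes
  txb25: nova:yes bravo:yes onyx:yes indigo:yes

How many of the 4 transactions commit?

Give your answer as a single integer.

txb73: all yes -> commit (commits=1)
txd4f: no from nova, onyx -> abort (commits=1)
tx7e7: no from nova -> abort (commits=1)
txb25: all yes -> commit (commits=2)

Answer: 2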